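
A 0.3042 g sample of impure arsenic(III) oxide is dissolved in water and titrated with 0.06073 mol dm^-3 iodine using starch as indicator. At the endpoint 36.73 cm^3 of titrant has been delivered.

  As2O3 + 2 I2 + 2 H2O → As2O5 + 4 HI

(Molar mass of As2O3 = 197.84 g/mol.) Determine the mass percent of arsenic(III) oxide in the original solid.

72.54 %

n(I2) = 0.03673 L × 0.06073 mol/L = 2.231 × 10^-3 mol
From the 1:2 ratio, n(As2O3) = 1/2 × 2.231 × 10^-3 = 1.115 × 10^-3 mol
mass of As2O3 = 1.115 × 10^-3 × 197.84 g/mol = 0.2207 g
% As2O3 = 0.2207 / 0.3042 × 100 = 72.54 %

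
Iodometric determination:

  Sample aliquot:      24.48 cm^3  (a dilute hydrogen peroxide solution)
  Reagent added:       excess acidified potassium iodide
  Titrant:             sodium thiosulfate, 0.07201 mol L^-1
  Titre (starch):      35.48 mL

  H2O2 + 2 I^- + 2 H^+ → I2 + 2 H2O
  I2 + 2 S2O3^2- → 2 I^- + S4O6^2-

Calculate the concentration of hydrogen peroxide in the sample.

0.05218 mol/L

n(S2O3^2-) = 0.03548 × 0.07201 = 2.555 × 10^-3 mol
n(I2) = n(S2O3^2-)/2 = 1.277 × 10^-3 mol
n(H2O2) in the aliquot = 1.277 × 10^-3 mol (1:1 ratio)
[H2O2] = 1.277 × 10^-3 / 0.02448 = 0.05218 mol/L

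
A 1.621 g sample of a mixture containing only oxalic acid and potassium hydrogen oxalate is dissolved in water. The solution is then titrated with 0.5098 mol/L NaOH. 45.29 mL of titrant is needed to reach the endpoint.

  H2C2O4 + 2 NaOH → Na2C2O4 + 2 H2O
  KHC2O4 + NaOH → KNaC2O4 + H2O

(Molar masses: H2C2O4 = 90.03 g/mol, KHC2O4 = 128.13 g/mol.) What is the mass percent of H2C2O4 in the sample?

44.68 %

n(NaOH) = 0.04529 × 0.5098 = 0.02309 mol
Let x = n(H2C2O4), y = n(KHC2O4).
Titrant: 2x + 1y = 0.02309;  mass: 90.03x + 128.13y = 1.621
Solving, x = 8.045 × 10^-3 mol, y = 6.998 × 10^-3 mol
mass of H2C2O4 = 8.045 × 10^-3 × 90.03 = 0.7243 g
% H2C2O4 = 0.7243 / 1.621 × 100 = 44.68 %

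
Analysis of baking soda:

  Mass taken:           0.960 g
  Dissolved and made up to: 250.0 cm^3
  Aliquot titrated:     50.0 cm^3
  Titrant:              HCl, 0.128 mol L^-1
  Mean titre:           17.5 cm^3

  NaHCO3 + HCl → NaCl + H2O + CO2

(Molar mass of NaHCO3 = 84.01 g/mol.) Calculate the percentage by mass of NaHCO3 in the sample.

98.0 %

n(HCl) per titration = 0.0175 × 0.128 = 2.24 × 10^-3 mol
n(NaHCO3) in each aliquot = 2.24 × 10^-3 mol (1:1 ratio)
n(NaHCO3) in the whole flask = 2.24 × 10^-3 × 250.0/50.0 = 0.0112 mol
mass of NaHCO3 = 0.0112 × 84.01 = 0.941 g
% NaHCO3 = 0.941 / 0.960 × 100 = 98.0 %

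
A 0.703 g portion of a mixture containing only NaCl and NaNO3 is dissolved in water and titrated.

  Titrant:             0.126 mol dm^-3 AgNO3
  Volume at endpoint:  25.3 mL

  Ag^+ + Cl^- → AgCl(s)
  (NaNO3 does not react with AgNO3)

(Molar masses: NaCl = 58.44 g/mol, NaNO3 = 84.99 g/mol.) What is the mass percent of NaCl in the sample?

n(AgNO3) = 0.0253 × 0.126 = 3.19 × 10^-3 mol
Let x = n(NaCl), y = n(NaNO3).
Titrant: 1x = 3.19 × 10^-3;  mass: 58.44x + 84.99y = 0.703
Solving, x = 3.19 × 10^-3 mol, y = 6.08 × 10^-3 mol
mass of NaCl = 3.19 × 10^-3 × 58.44 = 0.186 g
% NaCl = 0.186 / 0.703 × 100 = 26.5 %

26.5 %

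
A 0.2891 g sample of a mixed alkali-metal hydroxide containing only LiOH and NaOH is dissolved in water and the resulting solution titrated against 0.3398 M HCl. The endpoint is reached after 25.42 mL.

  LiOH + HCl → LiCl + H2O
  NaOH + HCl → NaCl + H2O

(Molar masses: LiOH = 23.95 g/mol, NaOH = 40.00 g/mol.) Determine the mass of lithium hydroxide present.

n(HCl) = 0.02542 × 0.3398 = 8.638 × 10^-3 mol
Let x = n(LiOH), y = n(NaOH).
Titrant: 1x + 1y = 8.638 × 10^-3;  mass: 23.95x + 40.00y = 0.2891
Solving, x = 3.515 × 10^-3 mol, y = 5.123 × 10^-3 mol
mass of LiOH = 3.515 × 10^-3 × 23.95 = 0.08417 g

0.08417 g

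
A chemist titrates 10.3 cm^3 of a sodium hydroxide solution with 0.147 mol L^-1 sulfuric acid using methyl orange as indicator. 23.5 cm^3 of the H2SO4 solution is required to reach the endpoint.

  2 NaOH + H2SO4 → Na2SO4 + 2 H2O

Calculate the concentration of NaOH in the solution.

n(H2SO4) = 0.0235 L × 0.147 mol/L = 3.45 × 10^-3 mol
From the 2:1 mole ratio, n(NaOH) = 2/1 × 3.45 × 10^-3 = 6.91 × 10^-3 mol
[NaOH] = 6.91 × 10^-3 mol / 0.0103 L = 0.671 mol/L

0.671 mol/L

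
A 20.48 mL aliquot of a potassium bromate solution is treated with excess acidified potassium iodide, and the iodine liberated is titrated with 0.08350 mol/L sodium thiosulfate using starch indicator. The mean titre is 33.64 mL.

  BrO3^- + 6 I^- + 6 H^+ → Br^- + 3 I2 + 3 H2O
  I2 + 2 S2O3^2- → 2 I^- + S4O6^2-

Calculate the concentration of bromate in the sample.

n(S2O3^2-) = 0.03364 × 0.08350 = 2.809 × 10^-3 mol
n(I2) = n(S2O3^2-)/2 = 1.404 × 10^-3 mol
From the 1:3 ratio, n(BrO3^-) in the aliquot = 1/3 × 1.404 × 10^-3 = 4.682 × 10^-4 mol
[BrO3^-] = 4.682 × 10^-4 / 0.02048 = 0.02286 mol/L

0.02286 mol/L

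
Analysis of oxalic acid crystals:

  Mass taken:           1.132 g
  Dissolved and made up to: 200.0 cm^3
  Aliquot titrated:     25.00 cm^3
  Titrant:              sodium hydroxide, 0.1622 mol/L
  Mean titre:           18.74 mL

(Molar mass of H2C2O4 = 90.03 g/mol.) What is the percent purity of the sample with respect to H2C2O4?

H2C2O4 + 2 NaOH → Na2C2O4 + 2 H2O
n(NaOH) per titration = 0.01874 × 0.1622 = 3.040 × 10^-3 mol
From the 1:2 ratio, n(H2C2O4) in each aliquot = 1/2 × 3.040 × 10^-3 = 1.520 × 10^-3 mol
n(H2C2O4) in the whole flask = 1.520 × 10^-3 × 200.0/25.00 = 0.01216 mol
mass of H2C2O4 = 0.01216 × 90.03 = 1.095 g
% H2C2O4 = 1.095 / 1.132 × 100 = 96.70 %

96.70 %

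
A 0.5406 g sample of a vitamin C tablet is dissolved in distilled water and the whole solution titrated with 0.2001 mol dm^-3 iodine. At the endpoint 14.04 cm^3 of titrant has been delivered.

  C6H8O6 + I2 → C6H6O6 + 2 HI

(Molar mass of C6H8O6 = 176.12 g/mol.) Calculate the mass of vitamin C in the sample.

n(I2) = 0.01404 L × 0.2001 mol/L = 2.809 × 10^-3 mol
n(C6H8O6) = 2.809 × 10^-3 mol (1:1 ratio)
mass of C6H8O6 = 2.809 × 10^-3 × 176.12 g/mol = 0.4948 g

0.4948 g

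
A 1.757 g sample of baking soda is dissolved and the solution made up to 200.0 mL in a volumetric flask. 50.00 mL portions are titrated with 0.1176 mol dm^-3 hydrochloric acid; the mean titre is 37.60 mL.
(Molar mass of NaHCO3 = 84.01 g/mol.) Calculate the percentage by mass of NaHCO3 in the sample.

84.57 %

NaHCO3 + HCl → NaCl + H2O + CO2
n(HCl) per titration = 0.03760 × 0.1176 = 4.422 × 10^-3 mol
n(NaHCO3) in each aliquot = 4.422 × 10^-3 mol (1:1 ratio)
n(NaHCO3) in the whole flask = 4.422 × 10^-3 × 200.0/50.00 = 0.01769 mol
mass of NaHCO3 = 0.01769 × 84.01 = 1.486 g
% NaHCO3 = 1.486 / 1.757 × 100 = 84.57 %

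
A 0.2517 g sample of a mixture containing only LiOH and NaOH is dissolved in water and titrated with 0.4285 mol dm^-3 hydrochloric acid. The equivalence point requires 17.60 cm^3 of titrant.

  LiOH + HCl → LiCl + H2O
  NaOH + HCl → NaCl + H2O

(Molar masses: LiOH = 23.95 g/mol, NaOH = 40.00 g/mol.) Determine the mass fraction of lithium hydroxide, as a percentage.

29.62 %

n(HCl) = 0.01760 × 0.4285 = 7.542 × 10^-3 mol
Let x = n(LiOH), y = n(NaOH).
Titrant: 1x + 1y = 7.542 × 10^-3;  mass: 23.95x + 40.00y = 0.2517
Solving, x = 3.113 × 10^-3 mol, y = 4.429 × 10^-3 mol
mass of LiOH = 3.113 × 10^-3 × 23.95 = 0.07456 g
% LiOH = 0.07456 / 0.2517 × 100 = 29.62 %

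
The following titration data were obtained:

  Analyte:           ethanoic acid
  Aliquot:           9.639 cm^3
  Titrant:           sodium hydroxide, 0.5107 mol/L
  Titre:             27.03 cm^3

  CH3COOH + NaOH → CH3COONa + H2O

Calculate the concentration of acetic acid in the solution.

n(NaOH) = 0.02703 L × 0.5107 mol/L = 0.01380 mol
n(CH3COOH) = 0.01380 mol (1:1 mole ratio)
[CH3COOH] = 0.01380 mol / 0.009639 L = 1.432 mol/L

1.432 mol/L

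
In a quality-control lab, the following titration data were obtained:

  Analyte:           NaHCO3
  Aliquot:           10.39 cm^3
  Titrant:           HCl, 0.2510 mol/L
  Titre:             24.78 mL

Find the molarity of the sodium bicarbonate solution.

NaHCO3 + HCl → NaCl + H2O + CO2
n(HCl) = 0.02478 L × 0.2510 mol/L = 6.220 × 10^-3 mol
n(NaHCO3) = 6.220 × 10^-3 mol (1:1 mole ratio)
[NaHCO3] = 6.220 × 10^-3 mol / 0.01039 L = 0.5986 mol/L

0.5986 mol/L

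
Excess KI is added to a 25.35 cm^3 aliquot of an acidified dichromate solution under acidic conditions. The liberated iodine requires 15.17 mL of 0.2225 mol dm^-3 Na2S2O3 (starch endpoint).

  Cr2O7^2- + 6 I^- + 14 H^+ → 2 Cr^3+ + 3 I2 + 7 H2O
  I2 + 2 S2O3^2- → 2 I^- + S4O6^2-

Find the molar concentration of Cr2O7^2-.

0.02219 mol/L

n(S2O3^2-) = 0.01517 × 0.2225 = 3.375 × 10^-3 mol
n(I2) = n(S2O3^2-)/2 = 1.688 × 10^-3 mol
From the 1:3 ratio, n(Cr2O7^2-) in the aliquot = 1/3 × 1.688 × 10^-3 = 5.626 × 10^-4 mol
[Cr2O7^2-] = 5.626 × 10^-4 / 0.02535 = 0.02219 mol/L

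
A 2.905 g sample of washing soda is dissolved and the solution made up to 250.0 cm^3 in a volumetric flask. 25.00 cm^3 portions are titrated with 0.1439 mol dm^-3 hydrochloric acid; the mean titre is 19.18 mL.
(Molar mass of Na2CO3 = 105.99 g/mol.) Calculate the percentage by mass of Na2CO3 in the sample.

50.35 %

Na2CO3 + 2 HCl → 2 NaCl + H2O + CO2
n(HCl) per titration = 0.01918 × 0.1439 = 2.760 × 10^-3 mol
From the 1:2 ratio, n(Na2CO3) in each aliquot = 1/2 × 2.760 × 10^-3 = 1.380 × 10^-3 mol
n(Na2CO3) in the whole flask = 1.380 × 10^-3 × 250.0/25.00 = 0.01380 mol
mass of Na2CO3 = 0.01380 × 105.99 = 1.463 g
% Na2CO3 = 1.463 / 2.905 × 100 = 50.35 %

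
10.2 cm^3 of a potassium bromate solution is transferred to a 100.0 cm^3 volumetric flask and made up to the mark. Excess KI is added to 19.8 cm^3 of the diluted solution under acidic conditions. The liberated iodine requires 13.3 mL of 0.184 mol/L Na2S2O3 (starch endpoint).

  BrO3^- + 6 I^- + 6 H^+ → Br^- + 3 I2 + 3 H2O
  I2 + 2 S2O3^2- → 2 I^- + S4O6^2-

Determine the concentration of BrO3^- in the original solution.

n(S2O3^2-) = 0.0133 × 0.184 = 2.45 × 10^-3 mol
n(I2) = n(S2O3^2-)/2 = 1.22 × 10^-3 mol
From the 1:3 ratio, n(BrO3^-) in the aliquot = 1/3 × 1.22 × 10^-3 = 4.08 × 10^-4 mol
[BrO3^-]_dilute = 4.08 × 10^-4 / 0.0198 = 0.0206 mol/L
[BrO3^-]_original = 0.0206 × 100.0/10.2 = 0.202 mol/L

0.202 mol/L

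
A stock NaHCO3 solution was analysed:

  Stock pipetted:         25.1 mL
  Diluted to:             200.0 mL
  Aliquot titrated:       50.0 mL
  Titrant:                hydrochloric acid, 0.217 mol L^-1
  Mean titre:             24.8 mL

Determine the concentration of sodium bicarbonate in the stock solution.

NaHCO3 + HCl → NaCl + H2O + CO2
n(HCl) = 0.0248 × 0.217 = 5.38 × 10^-3 mol
n(NaHCO3) in the aliquot = 5.38 × 10^-3 mol (1:1 ratio)
[NaHCO3]_dilute = 5.38 × 10^-3 / 0.0500 = 0.108 mol/L
Dilution factor = 200.0 / 25.1 = 7.968
[NaHCO3]_stock = 0.108 × 7.968 = 0.858 mol/L

0.858 mol/L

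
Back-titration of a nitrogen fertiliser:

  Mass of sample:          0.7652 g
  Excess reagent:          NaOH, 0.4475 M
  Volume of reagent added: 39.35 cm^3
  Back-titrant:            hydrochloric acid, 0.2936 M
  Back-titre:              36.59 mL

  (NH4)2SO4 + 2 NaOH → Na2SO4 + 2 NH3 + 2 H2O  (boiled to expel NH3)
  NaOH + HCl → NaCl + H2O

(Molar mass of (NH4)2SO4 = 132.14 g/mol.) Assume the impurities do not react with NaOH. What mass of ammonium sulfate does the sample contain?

0.4537 g

n(NaOH) added = 0.03935 × 0.4475 = 0.01761 mol
n(HCl) used in back-titration = 0.03659 × 0.2936 = 0.01074 mol
n(NaOH) left over = 0.01074 mol (1:1 ratio)
n(NaOH) consumed by analyte = 0.01761 − 0.01074 = 6.866 × 10^-3 mol
From the 1:2 ratio, n((NH4)2SO4) = 1/2 × 6.866 × 10^-3 = 3.433 × 10^-3 mol
mass of (NH4)2SO4 = 3.433 × 10^-3 × 132.14 = 0.4537 g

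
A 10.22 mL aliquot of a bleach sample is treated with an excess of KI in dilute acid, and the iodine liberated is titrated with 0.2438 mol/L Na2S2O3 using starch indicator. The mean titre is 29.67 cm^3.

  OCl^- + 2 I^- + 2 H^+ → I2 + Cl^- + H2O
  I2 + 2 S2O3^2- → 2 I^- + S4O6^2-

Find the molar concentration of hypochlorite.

0.3539 mol/L

n(S2O3^2-) = 0.02967 × 0.2438 = 7.234 × 10^-3 mol
n(I2) = n(S2O3^2-)/2 = 3.617 × 10^-3 mol
n(OCl^-) in the aliquot = 3.617 × 10^-3 mol (1:1 ratio)
[OCl^-] = 3.617 × 10^-3 / 0.01022 = 0.3539 mol/L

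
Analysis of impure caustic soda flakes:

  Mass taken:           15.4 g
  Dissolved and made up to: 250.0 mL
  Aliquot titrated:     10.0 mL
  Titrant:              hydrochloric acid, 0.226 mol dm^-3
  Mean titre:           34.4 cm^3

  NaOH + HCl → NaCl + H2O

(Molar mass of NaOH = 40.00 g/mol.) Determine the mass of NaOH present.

n(HCl) per titration = 0.0344 × 0.226 = 7.77 × 10^-3 mol
n(NaOH) in each aliquot = 7.77 × 10^-3 mol (1:1 ratio)
n(NaOH) in the whole flask = 7.77 × 10^-3 × 250.0/10.0 = 0.194 mol
mass of NaOH = 0.194 × 40.00 = 7.77 g

7.77 g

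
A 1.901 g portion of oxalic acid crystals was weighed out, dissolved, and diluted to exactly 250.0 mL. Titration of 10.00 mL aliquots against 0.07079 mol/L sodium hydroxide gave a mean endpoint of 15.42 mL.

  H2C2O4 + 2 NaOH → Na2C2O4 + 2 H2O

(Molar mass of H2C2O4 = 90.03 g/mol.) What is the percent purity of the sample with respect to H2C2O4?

n(NaOH) per titration = 0.01542 × 0.07079 = 1.092 × 10^-3 mol
From the 1:2 ratio, n(H2C2O4) in each aliquot = 1/2 × 1.092 × 10^-3 = 5.458 × 10^-4 mol
n(H2C2O4) in the whole flask = 5.458 × 10^-4 × 250.0/10.00 = 0.01364 mol
mass of H2C2O4 = 0.01364 × 90.03 = 1.228 g
% H2C2O4 = 1.228 / 1.901 × 100 = 64.62 %

64.62 %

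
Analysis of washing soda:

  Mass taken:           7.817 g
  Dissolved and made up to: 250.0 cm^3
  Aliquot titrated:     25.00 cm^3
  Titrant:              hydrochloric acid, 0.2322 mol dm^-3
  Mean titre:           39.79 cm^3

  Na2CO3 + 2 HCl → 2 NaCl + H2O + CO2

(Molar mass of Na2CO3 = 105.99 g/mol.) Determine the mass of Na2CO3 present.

4.896 g

n(HCl) per titration = 0.03979 × 0.2322 = 9.239 × 10^-3 mol
From the 1:2 ratio, n(Na2CO3) in each aliquot = 1/2 × 9.239 × 10^-3 = 4.620 × 10^-3 mol
n(Na2CO3) in the whole flask = 4.620 × 10^-3 × 250.0/25.00 = 0.04620 mol
mass of Na2CO3 = 0.04620 × 105.99 = 4.896 g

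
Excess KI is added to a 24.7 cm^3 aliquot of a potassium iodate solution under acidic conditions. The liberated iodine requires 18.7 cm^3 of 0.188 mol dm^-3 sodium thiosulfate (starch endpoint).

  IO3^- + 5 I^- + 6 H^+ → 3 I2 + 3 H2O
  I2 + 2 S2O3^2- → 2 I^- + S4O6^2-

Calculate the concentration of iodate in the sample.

n(S2O3^2-) = 0.0187 × 0.188 = 3.52 × 10^-3 mol
n(I2) = n(S2O3^2-)/2 = 1.76 × 10^-3 mol
From the 1:3 ratio, n(IO3^-) in the aliquot = 1/3 × 1.76 × 10^-3 = 5.86 × 10^-4 mol
[IO3^-] = 5.86 × 10^-4 / 0.0247 = 0.0237 mol/L

0.0237 mol/L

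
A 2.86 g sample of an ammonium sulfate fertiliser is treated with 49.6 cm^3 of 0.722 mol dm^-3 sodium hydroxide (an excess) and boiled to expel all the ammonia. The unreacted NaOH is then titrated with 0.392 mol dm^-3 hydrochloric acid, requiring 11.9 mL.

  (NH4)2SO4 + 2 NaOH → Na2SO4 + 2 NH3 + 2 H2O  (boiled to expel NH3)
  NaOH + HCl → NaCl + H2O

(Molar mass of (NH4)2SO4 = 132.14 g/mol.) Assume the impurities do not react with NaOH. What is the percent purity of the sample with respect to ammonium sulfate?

72.0 %

n(NaOH) added = 0.0496 × 0.722 = 0.0358 mol
n(HCl) used in back-titration = 0.0119 × 0.392 = 4.66 × 10^-3 mol
n(NaOH) left over = 4.66 × 10^-3 mol (1:1 ratio)
n(NaOH) consumed by analyte = 0.0358 − 4.66 × 10^-3 = 0.0311 mol
From the 1:2 ratio, n((NH4)2SO4) = 1/2 × 0.0311 = 0.0156 mol
mass of (NH4)2SO4 = 0.0156 × 132.14 = 2.06 g
% (NH4)2SO4 = 2.06 / 2.86 × 100 = 72.0 %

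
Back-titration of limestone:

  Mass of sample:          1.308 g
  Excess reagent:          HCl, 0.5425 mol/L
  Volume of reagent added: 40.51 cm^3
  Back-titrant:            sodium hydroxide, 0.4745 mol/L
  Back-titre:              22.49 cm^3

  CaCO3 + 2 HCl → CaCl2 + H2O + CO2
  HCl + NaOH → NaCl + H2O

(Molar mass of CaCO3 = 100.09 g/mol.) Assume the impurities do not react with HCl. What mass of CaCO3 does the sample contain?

0.5658 g

n(HCl) added = 0.04051 × 0.5425 = 0.02198 mol
n(NaOH) used in back-titration = 0.02249 × 0.4745 = 0.01067 mol
n(HCl) left over = 0.01067 mol (1:1 ratio)
n(HCl) consumed by analyte = 0.02198 − 0.01067 = 0.01131 mol
From the 1:2 ratio, n(CaCO3) = 1/2 × 0.01131 = 5.653 × 10^-3 mol
mass of CaCO3 = 5.653 × 10^-3 × 100.09 = 0.5658 g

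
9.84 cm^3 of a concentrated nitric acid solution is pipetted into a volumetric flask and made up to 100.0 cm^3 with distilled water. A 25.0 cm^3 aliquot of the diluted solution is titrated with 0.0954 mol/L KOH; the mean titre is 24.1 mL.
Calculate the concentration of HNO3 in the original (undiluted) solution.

0.935 mol/L

HNO3 + KOH → KNO3 + H2O
n(KOH) = 0.0241 × 0.0954 = 2.30 × 10^-3 mol
n(HNO3) in the aliquot = 2.30 × 10^-3 mol (1:1 ratio)
[HNO3]_dilute = 2.30 × 10^-3 / 0.0250 = 0.0920 mol/L
Dilution factor = 100.0 / 9.84 = 10.16
[HNO3]_stock = 0.0920 × 10.16 = 0.935 mol/L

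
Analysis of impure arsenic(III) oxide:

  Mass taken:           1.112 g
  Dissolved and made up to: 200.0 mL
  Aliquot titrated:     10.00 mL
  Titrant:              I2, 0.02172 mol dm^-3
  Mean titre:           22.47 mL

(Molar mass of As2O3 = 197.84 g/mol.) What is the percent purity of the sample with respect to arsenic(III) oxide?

As2O3 + 2 I2 + 2 H2O → As2O5 + 4 HI
n(I2) per titration = 0.02247 × 0.02172 = 4.880 × 10^-4 mol
From the 1:2 ratio, n(As2O3) in each aliquot = 1/2 × 4.880 × 10^-4 = 2.440 × 10^-4 mol
n(As2O3) in the whole flask = 2.440 × 10^-4 × 200.0/10.00 = 4.880 × 10^-3 mol
mass of As2O3 = 4.880 × 10^-3 × 197.84 = 0.9656 g
% As2O3 = 0.9656 / 1.112 × 100 = 86.83 %

86.83 %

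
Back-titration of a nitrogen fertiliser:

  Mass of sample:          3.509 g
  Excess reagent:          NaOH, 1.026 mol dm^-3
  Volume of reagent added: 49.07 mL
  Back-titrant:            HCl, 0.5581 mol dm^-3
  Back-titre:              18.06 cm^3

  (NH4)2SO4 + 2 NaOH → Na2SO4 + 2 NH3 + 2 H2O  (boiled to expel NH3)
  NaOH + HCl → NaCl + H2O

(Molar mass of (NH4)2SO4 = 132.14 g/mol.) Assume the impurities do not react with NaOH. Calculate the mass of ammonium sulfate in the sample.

n(NaOH) added = 0.04907 × 1.026 = 0.05035 mol
n(HCl) used in back-titration = 0.01806 × 0.5581 = 0.01008 mol
n(NaOH) left over = 0.01008 mol (1:1 ratio)
n(NaOH) consumed by analyte = 0.05035 − 0.01008 = 0.04027 mol
From the 1:2 ratio, n((NH4)2SO4) = 1/2 × 0.04027 = 0.02013 mol
mass of (NH4)2SO4 = 0.02013 × 132.14 = 2.660 g

2.660 g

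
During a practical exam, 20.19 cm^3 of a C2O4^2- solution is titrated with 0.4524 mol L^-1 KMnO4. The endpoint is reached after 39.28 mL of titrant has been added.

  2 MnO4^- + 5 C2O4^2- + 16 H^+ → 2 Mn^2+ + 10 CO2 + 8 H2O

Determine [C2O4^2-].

n(KMnO4) = 0.03928 L × 0.4524 mol/L = 0.01777 mol
From the 5:2 mole ratio, n(C2O4^2-) = 5/2 × 0.01777 = 0.04443 mol
[C2O4^2-] = 0.04443 mol / 0.02019 L = 2.200 mol/L

2.200 mol/L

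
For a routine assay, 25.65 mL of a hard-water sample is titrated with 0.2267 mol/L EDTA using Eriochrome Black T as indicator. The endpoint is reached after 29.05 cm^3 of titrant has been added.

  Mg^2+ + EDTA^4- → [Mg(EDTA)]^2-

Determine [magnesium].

0.2567 mol/L

n(EDTA) = 0.02905 L × 0.2267 mol/L = 6.586 × 10^-3 mol
n(Mg2+) = 6.586 × 10^-3 mol (1:1 mole ratio)
[Mg2+] = 6.586 × 10^-3 mol / 0.02565 L = 0.2567 mol/L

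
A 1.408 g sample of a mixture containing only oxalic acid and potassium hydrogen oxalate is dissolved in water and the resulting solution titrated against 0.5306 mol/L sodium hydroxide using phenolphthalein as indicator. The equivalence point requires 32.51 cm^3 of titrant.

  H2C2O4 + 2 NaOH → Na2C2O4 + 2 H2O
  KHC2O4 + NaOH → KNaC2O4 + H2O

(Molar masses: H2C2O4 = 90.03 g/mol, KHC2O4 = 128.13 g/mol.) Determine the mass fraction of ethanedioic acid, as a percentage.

30.86 %

n(NaOH) = 0.03251 × 0.5306 = 0.01725 mol
Let x = n(H2C2O4), y = n(KHC2O4).
Titrant: 2x + 1y = 0.01725;  mass: 90.03x + 128.13y = 1.408
Solving, x = 4.826 × 10^-3 mol, y = 7.598 × 10^-3 mol
mass of H2C2O4 = 4.826 × 10^-3 × 90.03 = 0.4345 g
% H2C2O4 = 0.4345 / 1.408 × 100 = 30.86 %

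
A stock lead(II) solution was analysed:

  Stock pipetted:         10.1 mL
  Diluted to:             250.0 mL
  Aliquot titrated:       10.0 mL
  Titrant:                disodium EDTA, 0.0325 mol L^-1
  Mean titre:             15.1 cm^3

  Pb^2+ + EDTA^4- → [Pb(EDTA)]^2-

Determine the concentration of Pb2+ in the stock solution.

1.21 mol/L

n(EDTA) = 0.0151 × 0.0325 = 4.91 × 10^-4 mol
n(Pb2+) in the aliquot = 4.91 × 10^-4 mol (1:1 ratio)
[Pb2+]_dilute = 4.91 × 10^-4 / 0.0100 = 0.0491 mol/L
Dilution factor = 250.0 / 10.1 = 24.75
[Pb2+]_stock = 0.0491 × 24.75 = 1.21 mol/L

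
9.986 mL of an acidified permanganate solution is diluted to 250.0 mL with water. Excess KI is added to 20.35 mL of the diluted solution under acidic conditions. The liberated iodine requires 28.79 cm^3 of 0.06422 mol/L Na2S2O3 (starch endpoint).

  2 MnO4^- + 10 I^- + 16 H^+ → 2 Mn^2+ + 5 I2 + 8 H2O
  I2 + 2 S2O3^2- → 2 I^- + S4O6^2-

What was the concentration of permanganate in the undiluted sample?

n(S2O3^2-) = 0.02879 × 0.06422 = 1.849 × 10^-3 mol
n(I2) = n(S2O3^2-)/2 = 9.244 × 10^-4 mol
From the 2:5 ratio, n(MnO4^-) in the aliquot = 2/5 × 9.244 × 10^-4 = 3.698 × 10^-4 mol
[MnO4^-]_dilute = 3.698 × 10^-4 / 0.02035 = 0.01817 mol/L
[MnO4^-]_original = 0.01817 × 250.0/9.986 = 0.4549 mol/L

0.4549 mol/L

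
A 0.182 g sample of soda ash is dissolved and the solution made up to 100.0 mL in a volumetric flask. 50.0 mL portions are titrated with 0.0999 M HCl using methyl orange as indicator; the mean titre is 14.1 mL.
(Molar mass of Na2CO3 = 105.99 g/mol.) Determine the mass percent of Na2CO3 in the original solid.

Na2CO3 + 2 HCl → 2 NaCl + H2O + CO2
n(HCl) per titration = 0.0141 × 0.0999 = 1.41 × 10^-3 mol
From the 1:2 ratio, n(Na2CO3) in each aliquot = 1/2 × 1.41 × 10^-3 = 7.04 × 10^-4 mol
n(Na2CO3) in the whole flask = 7.04 × 10^-4 × 100.0/50.0 = 1.41 × 10^-3 mol
mass of Na2CO3 = 1.41 × 10^-3 × 105.99 = 0.149 g
% Na2CO3 = 0.149 / 0.182 × 100 = 82.0 %

82.0 %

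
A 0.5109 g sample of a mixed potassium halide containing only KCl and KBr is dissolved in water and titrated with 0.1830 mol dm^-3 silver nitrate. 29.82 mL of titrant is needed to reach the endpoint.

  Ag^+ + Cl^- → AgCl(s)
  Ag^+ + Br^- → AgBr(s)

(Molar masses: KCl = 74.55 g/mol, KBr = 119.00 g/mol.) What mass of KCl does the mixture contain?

n(AgNO3) = 0.02982 × 0.1830 = 5.457 × 10^-3 mol
Let x = n(KCl), y = n(KBr).
Titrant: 1x + 1y = 5.457 × 10^-3;  mass: 74.55x + 119.00y = 0.5109
Solving, x = 3.116 × 10^-3 mol, y = 2.341 × 10^-3 mol
mass of KCl = 3.116 × 10^-3 × 74.55 = 0.2323 g

0.2323 g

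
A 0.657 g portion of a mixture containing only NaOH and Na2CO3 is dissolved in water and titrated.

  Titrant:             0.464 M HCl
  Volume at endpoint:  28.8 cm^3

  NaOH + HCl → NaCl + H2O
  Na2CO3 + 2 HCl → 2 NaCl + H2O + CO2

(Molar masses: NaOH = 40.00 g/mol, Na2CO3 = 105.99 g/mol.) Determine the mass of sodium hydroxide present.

n(HCl) = 0.0288 × 0.464 = 0.0134 mol
Let x = n(NaOH), y = n(Na2CO3).
Titrant: 1x + 2y = 0.0134;  mass: 40.00x + 105.99y = 0.657
Solving, x = 3.94 × 10^-3 mol, y = 4.71 × 10^-3 mol
mass of NaOH = 3.94 × 10^-3 × 40.00 = 0.158 g

0.158 g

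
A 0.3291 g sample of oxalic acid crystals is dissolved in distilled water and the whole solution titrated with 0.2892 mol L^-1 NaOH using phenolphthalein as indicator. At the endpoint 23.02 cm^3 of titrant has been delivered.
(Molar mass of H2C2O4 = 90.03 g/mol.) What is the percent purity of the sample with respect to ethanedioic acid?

H2C2O4 + 2 NaOH → Na2C2O4 + 2 H2O
n(NaOH) = 0.02302 L × 0.2892 mol/L = 6.657 × 10^-3 mol
From the 1:2 ratio, n(H2C2O4) = 1/2 × 6.657 × 10^-3 = 3.329 × 10^-3 mol
mass of H2C2O4 = 3.329 × 10^-3 × 90.03 g/mol = 0.2997 g
% H2C2O4 = 0.2997 / 0.3291 × 100 = 91.06 %

91.06 %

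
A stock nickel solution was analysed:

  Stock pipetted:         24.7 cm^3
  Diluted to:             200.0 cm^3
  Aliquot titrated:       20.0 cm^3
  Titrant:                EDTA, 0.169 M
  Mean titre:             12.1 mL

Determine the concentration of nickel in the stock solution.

Ni^2+ + EDTA^4- → [Ni(EDTA)]^2-
n(EDTA) = 0.0121 × 0.169 = 2.04 × 10^-3 mol
n(Ni2+) in the aliquot = 2.04 × 10^-3 mol (1:1 ratio)
[Ni2+]_dilute = 2.04 × 10^-3 / 0.0200 = 0.102 mol/L
Dilution factor = 200.0 / 24.7 = 8.097
[Ni2+]_stock = 0.102 × 8.097 = 0.828 mol/L

0.828 M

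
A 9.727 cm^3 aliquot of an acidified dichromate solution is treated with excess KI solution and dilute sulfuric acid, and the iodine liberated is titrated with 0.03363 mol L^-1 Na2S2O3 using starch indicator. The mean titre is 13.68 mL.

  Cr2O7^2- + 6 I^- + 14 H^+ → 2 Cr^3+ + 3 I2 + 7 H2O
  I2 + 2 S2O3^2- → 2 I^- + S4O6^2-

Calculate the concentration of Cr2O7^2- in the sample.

0.007883 mol/L

n(S2O3^2-) = 0.01368 × 0.03363 = 4.601 × 10^-4 mol
n(I2) = n(S2O3^2-)/2 = 2.300 × 10^-4 mol
From the 1:3 ratio, n(Cr2O7^2-) in the aliquot = 1/3 × 2.300 × 10^-4 = 7.668 × 10^-5 mol
[Cr2O7^2-] = 7.668 × 10^-5 / 0.009727 = 0.007883 mol/L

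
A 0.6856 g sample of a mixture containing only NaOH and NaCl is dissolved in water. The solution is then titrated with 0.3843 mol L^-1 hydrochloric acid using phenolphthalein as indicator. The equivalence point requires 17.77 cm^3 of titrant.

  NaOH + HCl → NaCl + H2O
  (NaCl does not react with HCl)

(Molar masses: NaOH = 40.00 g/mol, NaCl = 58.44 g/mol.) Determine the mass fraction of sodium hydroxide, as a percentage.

39.84 %

n(HCl) = 0.01777 × 0.3843 = 6.829 × 10^-3 mol
Let x = n(NaOH), y = n(NaCl).
Titrant: 1x = 6.829 × 10^-3;  mass: 40.00x + 58.44y = 0.6856
Solving, x = 6.829 × 10^-3 mol, y = 7.057 × 10^-3 mol
mass of NaOH = 6.829 × 10^-3 × 40.00 = 0.2732 g
% NaOH = 0.2732 / 0.6856 × 100 = 39.84 %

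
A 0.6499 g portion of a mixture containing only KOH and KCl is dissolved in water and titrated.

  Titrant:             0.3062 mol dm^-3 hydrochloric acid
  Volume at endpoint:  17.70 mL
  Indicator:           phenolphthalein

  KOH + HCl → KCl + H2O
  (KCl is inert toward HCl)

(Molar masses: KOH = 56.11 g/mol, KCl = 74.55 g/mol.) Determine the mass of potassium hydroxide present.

n(HCl) = 0.01770 × 0.3062 = 5.420 × 10^-3 mol
Let x = n(KOH), y = n(KCl).
Titrant: 1x = 5.420 × 10^-3;  mass: 56.11x + 74.55y = 0.6499
Solving, x = 5.420 × 10^-3 mol, y = 4.638 × 10^-3 mol
mass of KOH = 5.420 × 10^-3 × 56.11 = 0.3041 g

0.3041 g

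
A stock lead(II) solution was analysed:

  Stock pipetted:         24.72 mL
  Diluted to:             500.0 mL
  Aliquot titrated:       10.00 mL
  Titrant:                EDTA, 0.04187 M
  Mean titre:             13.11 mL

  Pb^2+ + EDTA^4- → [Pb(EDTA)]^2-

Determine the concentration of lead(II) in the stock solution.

n(EDTA) = 0.01311 × 0.04187 = 5.489 × 10^-4 mol
n(Pb2+) in the aliquot = 5.489 × 10^-4 mol (1:1 ratio)
[Pb2+]_dilute = 5.489 × 10^-4 / 0.01000 = 0.05489 mol/L
Dilution factor = 500.0 / 24.72 = 20.23
[Pb2+]_stock = 0.05489 × 20.23 = 1.110 mol/L

1.110 M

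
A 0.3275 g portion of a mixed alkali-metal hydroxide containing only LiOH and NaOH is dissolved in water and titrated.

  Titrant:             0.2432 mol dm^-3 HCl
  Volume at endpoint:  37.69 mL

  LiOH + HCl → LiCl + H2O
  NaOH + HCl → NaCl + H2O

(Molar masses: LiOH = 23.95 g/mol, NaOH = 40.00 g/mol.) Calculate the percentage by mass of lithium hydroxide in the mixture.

n(HCl) = 0.03769 × 0.2432 = 9.166 × 10^-3 mol
Let x = n(LiOH), y = n(NaOH).
Titrant: 1x + 1y = 9.166 × 10^-3;  mass: 23.95x + 40.00y = 0.3275
Solving, x = 2.439 × 10^-3 mol, y = 6.727 × 10^-3 mol
mass of LiOH = 2.439 × 10^-3 × 23.95 = 0.05842 g
% LiOH = 0.05842 / 0.3275 × 100 = 17.84 %

17.84 %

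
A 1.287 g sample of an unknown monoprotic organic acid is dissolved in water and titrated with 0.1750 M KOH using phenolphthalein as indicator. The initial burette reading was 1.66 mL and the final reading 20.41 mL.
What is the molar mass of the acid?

392.2 g/mol

n(KOH) = 0.01875 L × 0.1750 mol/L = 3.281 × 10^-3 mol
n(HA) = 3.281 × 10^-3 mol (1:1 ratio)
M = m / n = 1.287 g / 3.281 × 10^-3 mol = 392.2 g/mol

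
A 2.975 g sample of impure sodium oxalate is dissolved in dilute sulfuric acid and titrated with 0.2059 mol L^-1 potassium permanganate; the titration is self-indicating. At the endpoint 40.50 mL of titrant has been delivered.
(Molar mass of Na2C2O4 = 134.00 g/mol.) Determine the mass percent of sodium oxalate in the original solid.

2 MnO4^- + 5 C2O4^2- + 16 H^+ → 2 Mn^2+ + 10 CO2 + 8 H2O
n(KMnO4) = 0.04050 L × 0.2059 mol/L = 8.339 × 10^-3 mol
From the 5:2 ratio, n(Na2C2O4) = 5/2 × 8.339 × 10^-3 = 0.02085 mol
mass of Na2C2O4 = 0.02085 × 134.00 g/mol = 2.794 g
% Na2C2O4 = 2.794 / 2.975 × 100 = 93.90 %

93.90 %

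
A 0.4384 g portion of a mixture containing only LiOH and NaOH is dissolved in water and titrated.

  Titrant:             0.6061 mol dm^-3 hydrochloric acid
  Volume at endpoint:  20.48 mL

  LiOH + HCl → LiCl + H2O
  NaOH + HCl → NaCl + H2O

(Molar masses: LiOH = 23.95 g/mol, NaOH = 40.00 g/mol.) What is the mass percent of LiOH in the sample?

19.78 %

n(HCl) = 0.02048 × 0.6061 = 0.01241 mol
Let x = n(LiOH), y = n(NaOH).
Titrant: 1x + 1y = 0.01241;  mass: 23.95x + 40.00y = 0.4384
Solving, x = 3.621 × 10^-3 mol, y = 8.792 × 10^-3 mol
mass of LiOH = 3.621 × 10^-3 × 23.95 = 0.08672 g
% LiOH = 0.08672 / 0.4384 × 100 = 19.78 %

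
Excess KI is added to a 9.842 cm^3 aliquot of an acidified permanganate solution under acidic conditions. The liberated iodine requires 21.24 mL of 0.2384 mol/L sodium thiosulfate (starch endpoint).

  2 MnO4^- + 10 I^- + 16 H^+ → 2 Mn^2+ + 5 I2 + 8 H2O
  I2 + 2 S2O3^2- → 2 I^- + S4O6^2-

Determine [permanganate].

n(S2O3^2-) = 0.02124 × 0.2384 = 5.064 × 10^-3 mol
n(I2) = n(S2O3^2-)/2 = 2.532 × 10^-3 mol
From the 2:5 ratio, n(MnO4^-) in the aliquot = 2/5 × 2.532 × 10^-3 = 1.013 × 10^-3 mol
[MnO4^-] = 1.013 × 10^-3 / 0.009842 = 0.1029 mol/L

0.1029 mol/L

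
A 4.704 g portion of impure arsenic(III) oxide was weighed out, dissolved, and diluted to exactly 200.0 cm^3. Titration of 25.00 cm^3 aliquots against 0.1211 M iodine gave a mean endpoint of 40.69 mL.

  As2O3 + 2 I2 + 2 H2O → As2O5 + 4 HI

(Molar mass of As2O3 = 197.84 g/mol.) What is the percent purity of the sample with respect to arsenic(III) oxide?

82.90 %

n(I2) per titration = 0.04069 × 0.1211 = 4.928 × 10^-3 mol
From the 1:2 ratio, n(As2O3) in each aliquot = 1/2 × 4.928 × 10^-3 = 2.464 × 10^-3 mol
n(As2O3) in the whole flask = 2.464 × 10^-3 × 200.0/25.00 = 0.01971 mol
mass of As2O3 = 0.01971 × 197.84 = 3.899 g
% As2O3 = 3.899 / 4.704 × 100 = 82.90 %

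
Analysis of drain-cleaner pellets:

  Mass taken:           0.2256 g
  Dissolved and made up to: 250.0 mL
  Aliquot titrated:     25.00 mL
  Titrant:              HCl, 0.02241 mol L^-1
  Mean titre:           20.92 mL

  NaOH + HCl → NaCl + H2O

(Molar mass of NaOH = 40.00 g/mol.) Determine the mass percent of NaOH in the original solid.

83.12 %

n(HCl) per titration = 0.02092 × 0.02241 = 4.688 × 10^-4 mol
n(NaOH) in each aliquot = 4.688 × 10^-4 mol (1:1 ratio)
n(NaOH) in the whole flask = 4.688 × 10^-4 × 250.0/25.00 = 4.688 × 10^-3 mol
mass of NaOH = 4.688 × 10^-3 × 40.00 = 0.1875 g
% NaOH = 0.1875 / 0.2256 × 100 = 83.12 %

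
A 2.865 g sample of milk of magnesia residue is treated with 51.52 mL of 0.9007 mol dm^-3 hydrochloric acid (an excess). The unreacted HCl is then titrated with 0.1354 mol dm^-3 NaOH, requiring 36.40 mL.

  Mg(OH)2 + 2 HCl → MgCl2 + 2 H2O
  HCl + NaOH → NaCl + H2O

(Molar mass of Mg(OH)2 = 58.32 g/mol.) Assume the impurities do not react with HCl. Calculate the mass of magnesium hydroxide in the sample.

n(HCl) added = 0.05152 × 0.9007 = 0.04640 mol
n(NaOH) used in back-titration = 0.03640 × 0.1354 = 4.929 × 10^-3 mol
n(HCl) left over = 4.929 × 10^-3 mol (1:1 ratio)
n(HCl) consumed by analyte = 0.04640 − 4.929 × 10^-3 = 0.04148 mol
From the 1:2 ratio, n(Mg(OH)2) = 1/2 × 0.04148 = 0.02074 mol
mass of Mg(OH)2 = 0.02074 × 58.32 = 1.209 g

1.209 g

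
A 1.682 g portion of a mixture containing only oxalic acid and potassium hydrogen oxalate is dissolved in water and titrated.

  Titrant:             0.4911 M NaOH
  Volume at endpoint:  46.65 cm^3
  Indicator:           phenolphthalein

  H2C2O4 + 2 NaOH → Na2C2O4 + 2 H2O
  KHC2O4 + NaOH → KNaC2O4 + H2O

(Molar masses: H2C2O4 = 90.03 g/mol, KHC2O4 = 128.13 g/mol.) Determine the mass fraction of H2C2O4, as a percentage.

n(NaOH) = 0.04665 × 0.4911 = 0.02291 mol
Let x = n(H2C2O4), y = n(KHC2O4).
Titrant: 2x + 1y = 0.02291;  mass: 90.03x + 128.13y = 1.682
Solving, x = 7.540 × 10^-3 mol, y = 7.829 × 10^-3 mol
mass of H2C2O4 = 7.540 × 10^-3 × 90.03 = 0.6789 g
% H2C2O4 = 0.6789 / 1.682 × 100 = 40.36 %

40.36 %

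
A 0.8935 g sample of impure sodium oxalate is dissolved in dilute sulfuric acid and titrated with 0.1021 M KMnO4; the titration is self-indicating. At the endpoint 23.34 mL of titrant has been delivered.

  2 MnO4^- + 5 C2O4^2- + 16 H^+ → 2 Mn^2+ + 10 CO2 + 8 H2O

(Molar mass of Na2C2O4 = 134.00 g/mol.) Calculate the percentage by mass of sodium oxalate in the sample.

89.35 %

n(KMnO4) = 0.02334 L × 0.1021 mol/L = 2.383 × 10^-3 mol
From the 5:2 ratio, n(Na2C2O4) = 5/2 × 2.383 × 10^-3 = 5.958 × 10^-3 mol
mass of Na2C2O4 = 5.958 × 10^-3 × 134.00 g/mol = 0.7983 g
% Na2C2O4 = 0.7983 / 0.8935 × 100 = 89.35 %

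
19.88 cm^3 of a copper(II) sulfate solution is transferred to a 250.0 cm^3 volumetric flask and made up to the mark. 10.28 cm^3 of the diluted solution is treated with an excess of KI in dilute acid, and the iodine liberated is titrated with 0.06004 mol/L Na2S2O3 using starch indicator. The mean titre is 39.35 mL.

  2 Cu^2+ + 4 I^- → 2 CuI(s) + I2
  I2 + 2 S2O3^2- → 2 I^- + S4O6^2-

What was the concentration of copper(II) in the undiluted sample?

n(S2O3^2-) = 0.03935 × 0.06004 = 2.363 × 10^-3 mol
n(I2) = n(S2O3^2-)/2 = 1.181 × 10^-3 mol
From the 2:1 ratio, n(Cu2+) in the aliquot = 2/1 × 1.181 × 10^-3 = 2.363 × 10^-3 mol
[Cu2+]_dilute = 2.363 × 10^-3 / 0.01028 = 0.2298 mol/L
[Cu2+]_original = 0.2298 × 250.0/19.88 = 2.890 mol/L

2.890 mol/L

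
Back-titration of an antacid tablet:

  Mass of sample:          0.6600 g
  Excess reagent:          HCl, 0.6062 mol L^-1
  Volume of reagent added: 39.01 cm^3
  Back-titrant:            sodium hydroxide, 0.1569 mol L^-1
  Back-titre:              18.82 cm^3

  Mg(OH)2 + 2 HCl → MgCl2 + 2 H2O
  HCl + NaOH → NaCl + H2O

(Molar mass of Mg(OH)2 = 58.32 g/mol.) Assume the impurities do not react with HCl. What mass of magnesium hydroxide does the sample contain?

0.6035 g

n(HCl) added = 0.03901 × 0.6062 = 0.02365 mol
n(NaOH) used in back-titration = 0.01882 × 0.1569 = 2.953 × 10^-3 mol
n(HCl) left over = 2.953 × 10^-3 mol (1:1 ratio)
n(HCl) consumed by analyte = 0.02365 − 2.953 × 10^-3 = 0.02070 mol
From the 1:2 ratio, n(Mg(OH)2) = 1/2 × 0.02070 = 0.01035 mol
mass of Mg(OH)2 = 0.01035 × 58.32 = 0.6035 g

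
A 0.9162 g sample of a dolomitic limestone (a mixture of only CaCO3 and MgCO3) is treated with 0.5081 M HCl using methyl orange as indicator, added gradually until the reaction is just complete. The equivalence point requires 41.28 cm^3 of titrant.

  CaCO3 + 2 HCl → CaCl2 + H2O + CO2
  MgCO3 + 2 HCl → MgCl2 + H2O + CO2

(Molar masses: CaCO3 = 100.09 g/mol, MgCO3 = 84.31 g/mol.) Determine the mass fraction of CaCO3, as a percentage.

n(HCl) = 0.04128 × 0.5081 = 0.02097 mol
Let x = n(CaCO3), y = n(MgCO3).
Titrant: 2x + 2y = 0.02097;  mass: 100.09x + 84.31y = 0.9162
Solving, x = 2.030 × 10^-3 mol, y = 8.458 × 10^-3 mol
mass of CaCO3 = 2.030 × 10^-3 × 100.09 = 0.2031 g
% CaCO3 = 0.2031 / 0.9162 × 100 = 22.17 %

22.17 %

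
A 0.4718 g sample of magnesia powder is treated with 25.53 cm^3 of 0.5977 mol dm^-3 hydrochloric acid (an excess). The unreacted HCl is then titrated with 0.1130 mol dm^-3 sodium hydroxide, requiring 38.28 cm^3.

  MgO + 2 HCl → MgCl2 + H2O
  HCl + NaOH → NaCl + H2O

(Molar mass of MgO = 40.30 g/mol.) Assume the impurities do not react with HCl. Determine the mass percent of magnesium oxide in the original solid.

46.70 %

n(HCl) added = 0.02553 × 0.5977 = 0.01526 mol
n(NaOH) used in back-titration = 0.03828 × 0.1130 = 4.326 × 10^-3 mol
n(HCl) left over = 4.326 × 10^-3 mol (1:1 ratio)
n(HCl) consumed by analyte = 0.01526 − 4.326 × 10^-3 = 0.01093 mol
From the 1:2 ratio, n(MgO) = 1/2 × 0.01093 = 5.467 × 10^-3 mol
mass of MgO = 5.467 × 10^-3 × 40.30 = 0.2203 g
% MgO = 0.2203 / 0.4718 × 100 = 46.70 %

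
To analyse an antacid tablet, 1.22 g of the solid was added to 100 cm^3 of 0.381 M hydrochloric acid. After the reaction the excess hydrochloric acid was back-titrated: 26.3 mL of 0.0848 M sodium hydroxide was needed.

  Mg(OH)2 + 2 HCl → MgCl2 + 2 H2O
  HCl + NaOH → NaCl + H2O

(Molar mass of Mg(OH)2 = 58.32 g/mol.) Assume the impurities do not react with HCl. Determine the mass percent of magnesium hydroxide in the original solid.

85.7 %

n(HCl) added = 0.100 × 0.381 = 0.0381 mol
n(NaOH) used in back-titration = 0.0263 × 0.0848 = 2.23 × 10^-3 mol
n(HCl) left over = 2.23 × 10^-3 mol (1:1 ratio)
n(HCl) consumed by analyte = 0.0381 − 2.23 × 10^-3 = 0.0359 mol
From the 1:2 ratio, n(Mg(OH)2) = 1/2 × 0.0359 = 0.0179 mol
mass of Mg(OH)2 = 0.0179 × 58.32 = 1.05 g
% Mg(OH)2 = 1.05 / 1.22 × 100 = 85.7 %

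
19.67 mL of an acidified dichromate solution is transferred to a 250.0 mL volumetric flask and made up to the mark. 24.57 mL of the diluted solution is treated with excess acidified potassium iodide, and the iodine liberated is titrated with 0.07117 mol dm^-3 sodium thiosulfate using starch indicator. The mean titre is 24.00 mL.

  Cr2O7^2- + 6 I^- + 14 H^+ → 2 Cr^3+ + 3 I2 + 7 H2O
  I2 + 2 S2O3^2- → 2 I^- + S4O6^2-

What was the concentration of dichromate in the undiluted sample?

0.1473 mol/L

n(S2O3^2-) = 0.02400 × 0.07117 = 1.708 × 10^-3 mol
n(I2) = n(S2O3^2-)/2 = 8.540 × 10^-4 mol
From the 1:3 ratio, n(Cr2O7^2-) in the aliquot = 1/3 × 8.540 × 10^-4 = 2.847 × 10^-4 mol
[Cr2O7^2-]_dilute = 2.847 × 10^-4 / 0.02457 = 0.01159 mol/L
[Cr2O7^2-]_original = 0.01159 × 250.0/19.67 = 0.1473 mol/L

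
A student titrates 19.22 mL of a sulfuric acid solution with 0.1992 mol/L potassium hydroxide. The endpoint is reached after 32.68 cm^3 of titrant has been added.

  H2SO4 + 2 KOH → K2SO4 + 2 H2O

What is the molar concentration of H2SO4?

n(KOH) = 0.03268 L × 0.1992 mol/L = 6.510 × 10^-3 mol
From the 1:2 mole ratio, n(H2SO4) = 1/2 × 6.510 × 10^-3 = 3.255 × 10^-3 mol
[H2SO4] = 3.255 × 10^-3 mol / 0.01922 L = 0.1694 mol/L

0.1694 mol/L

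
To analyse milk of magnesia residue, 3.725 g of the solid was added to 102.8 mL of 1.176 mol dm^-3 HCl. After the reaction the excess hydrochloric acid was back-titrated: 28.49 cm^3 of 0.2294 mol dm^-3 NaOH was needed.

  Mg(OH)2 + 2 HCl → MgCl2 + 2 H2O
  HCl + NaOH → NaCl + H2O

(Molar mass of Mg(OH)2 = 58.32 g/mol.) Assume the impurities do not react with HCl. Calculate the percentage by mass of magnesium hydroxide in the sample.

89.52 %

n(HCl) added = 0.1028 × 1.176 = 0.1209 mol
n(NaOH) used in back-titration = 0.02849 × 0.2294 = 6.536 × 10^-3 mol
n(HCl) left over = 6.536 × 10^-3 mol (1:1 ratio)
n(HCl) consumed by analyte = 0.1209 − 6.536 × 10^-3 = 0.1144 mol
From the 1:2 ratio, n(Mg(OH)2) = 1/2 × 0.1144 = 0.05718 mol
mass of Mg(OH)2 = 0.05718 × 58.32 = 3.335 g
% Mg(OH)2 = 3.335 / 3.725 × 100 = 89.52 %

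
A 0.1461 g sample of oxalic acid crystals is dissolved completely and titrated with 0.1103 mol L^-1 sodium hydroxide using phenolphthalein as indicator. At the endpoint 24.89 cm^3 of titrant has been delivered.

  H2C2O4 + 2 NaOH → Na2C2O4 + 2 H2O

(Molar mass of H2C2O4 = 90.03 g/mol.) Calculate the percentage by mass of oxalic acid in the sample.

84.59 %

n(NaOH) = 0.02489 L × 0.1103 mol/L = 2.745 × 10^-3 mol
From the 1:2 ratio, n(H2C2O4) = 1/2 × 2.745 × 10^-3 = 1.373 × 10^-3 mol
mass of H2C2O4 = 1.373 × 10^-3 × 90.03 g/mol = 0.1236 g
% H2C2O4 = 0.1236 / 0.1461 × 100 = 84.59 %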